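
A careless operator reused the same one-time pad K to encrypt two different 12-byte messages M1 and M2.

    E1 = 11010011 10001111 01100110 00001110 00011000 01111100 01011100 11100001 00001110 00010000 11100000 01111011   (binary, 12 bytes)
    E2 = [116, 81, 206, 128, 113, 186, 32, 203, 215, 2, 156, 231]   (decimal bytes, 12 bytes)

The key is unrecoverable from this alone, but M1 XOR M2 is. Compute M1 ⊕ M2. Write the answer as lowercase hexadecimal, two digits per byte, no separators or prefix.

a7dea88e69c67c2ad9127c9c

E1 ⊕ E2 = (M1 ⊕ K) ⊕ (M2 ⊕ K) = M1 ⊕ M2 — the shared key cancels under XOR.
byte 0: d3 XOR 74 = a7
byte 1: 8f XOR 51 = de
byte 2: 66 XOR ce = a8
byte 3: 0e XOR 80 = 8e
byte 4: 18 XOR 71 = 69
byte 5: 7c XOR ba = c6
byte 6: 5c XOR 20 = 7c
byte 7: e1 XOR cb = 2a
byte 8: 0e XOR d7 = d9
byte 9: 10 XOR 02 = 12
byte 10: e0 XOR 9c = 7c
byte 11: 7b XOR e7 = 9c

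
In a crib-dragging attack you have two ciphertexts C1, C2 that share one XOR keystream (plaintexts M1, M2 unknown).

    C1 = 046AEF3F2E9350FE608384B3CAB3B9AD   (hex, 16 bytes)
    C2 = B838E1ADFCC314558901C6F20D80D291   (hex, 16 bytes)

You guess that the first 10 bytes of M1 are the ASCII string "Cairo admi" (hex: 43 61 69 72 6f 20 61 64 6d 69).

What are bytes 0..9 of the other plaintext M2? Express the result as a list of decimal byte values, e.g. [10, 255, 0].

[255, 51, 103, 224, 189, 112, 37, 207, 132, 235]

First, C1 ⊕ C2 = (M1 ⊕ K) ⊕ (M2 ⊕ K) = M1 ⊕ M2, so the key drops out. Then M2 = (M1 ⊕ M2) ⊕ M1 over the first 10 bytes.
byte 0: (04 xor b8) xor 43 = bc xor 43 = ff
byte 1: (6a xor 38) xor 61 = 52 xor 61 = 33
byte 2: (ef xor e1) xor 69 = 0e xor 69 = 67
byte 3: (3f xor ad) xor 72 = 92 xor 72 = e0
byte 4: (2e xor fc) xor 6f = d2 xor 6f = bd
byte 5: (93 xor c3) xor 20 = 50 xor 20 = 70
byte 6: (50 xor 14) xor 61 = 44 xor 61 = 25
byte 7: (fe xor 55) xor 64 = ab xor 64 = cf
byte 8: (60 xor 89) xor 6d = e9 xor 6d = 84
byte 9: (83 xor 01) xor 69 = 82 xor 69 = eb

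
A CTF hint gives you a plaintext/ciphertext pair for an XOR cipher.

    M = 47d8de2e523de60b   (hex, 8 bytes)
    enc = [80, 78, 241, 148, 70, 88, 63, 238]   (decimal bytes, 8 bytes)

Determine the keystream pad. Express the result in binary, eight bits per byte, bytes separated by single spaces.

Since enc = M ⊕ pad, XORing both sides with M gives pad = M ⊕ enc.
byte 0: 47 ^ 50 = 17
byte 1: d8 ^ 4e = 96
byte 2: de ^ f1 = 2f
byte 3: 2e ^ 94 = ba
byte 4: 52 ^ 46 = 14
byte 5: 3d ^ 58 = 65
byte 6: e6 ^ 3f = d9
byte 7: 0b ^ ee = e5

00010111 10010110 00101111 10111010 00010100 01100101 11011001 11100101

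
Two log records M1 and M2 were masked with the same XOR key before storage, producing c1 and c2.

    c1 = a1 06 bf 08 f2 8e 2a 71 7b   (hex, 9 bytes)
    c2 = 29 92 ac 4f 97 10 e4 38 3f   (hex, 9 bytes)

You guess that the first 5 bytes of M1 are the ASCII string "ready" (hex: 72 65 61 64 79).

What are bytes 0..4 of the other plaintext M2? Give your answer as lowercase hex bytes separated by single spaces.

First, c1 ⊕ c2 = (M1 ⊕ K) ⊕ (M2 ⊕ K) = M1 ⊕ M2, so the key drops out. Then M2 = (M1 ⊕ M2) ⊕ M1 over the first 5 bytes.
byte 0: (a1 ^ 29) ^ 72 = 88 ^ 72 = fa
byte 1: (06 ^ 92) ^ 65 = 94 ^ 65 = f1
byte 2: (bf ^ ac) ^ 61 = 13 ^ 61 = 72
byte 3: (08 ^ 4f) ^ 64 = 47 ^ 64 = 23
byte 4: (f2 ^ 97) ^ 79 = 65 ^ 79 = 1c

fa f1 72 23 1c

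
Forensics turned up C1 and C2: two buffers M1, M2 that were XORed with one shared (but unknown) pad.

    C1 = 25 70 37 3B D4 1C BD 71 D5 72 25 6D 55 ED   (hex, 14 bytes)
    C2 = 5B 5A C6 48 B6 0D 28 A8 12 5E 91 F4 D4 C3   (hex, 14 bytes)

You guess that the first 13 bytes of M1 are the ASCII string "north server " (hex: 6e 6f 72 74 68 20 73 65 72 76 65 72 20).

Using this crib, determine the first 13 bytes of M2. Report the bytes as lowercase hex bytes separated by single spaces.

First, C1 ⊕ C2 = (M1 ⊕ K) ⊕ (M2 ⊕ K) = M1 ⊕ M2, so the key drops out. Then M2 = (M1 ⊕ M2) ⊕ M1 over the first 13 bytes.
byte 0: (25 ^ 5b) ^ 6e = 7e ^ 6e = 10
byte 1: (70 ^ 5a) ^ 6f = 2a ^ 6f = 45
byte 2: (37 ^ c6) ^ 72 = f1 ^ 72 = 83
byte 3: (3b ^ 48) ^ 74 = 73 ^ 74 = 07
byte 4: (d4 ^ b6) ^ 68 = 62 ^ 68 = 0a
byte 5: (1c ^ 0d) ^ 20 = 11 ^ 20 = 31
byte 6: (bd ^ 28) ^ 73 = 95 ^ 73 = e6
byte 7: (71 ^ a8) ^ 65 = d9 ^ 65 = bc
byte 8: (d5 ^ 12) ^ 72 = c7 ^ 72 = b5
byte 9: (72 ^ 5e) ^ 76 = 2c ^ 76 = 5a
byte 10: (25 ^ 91) ^ 65 = b4 ^ 65 = d1
byte 11: (6d ^ f4) ^ 72 = 99 ^ 72 = eb
byte 12: (55 ^ d4) ^ 20 = 81 ^ 20 = a1

10 45 83 07 0a 31 e6 bc b5 5a d1 eb a1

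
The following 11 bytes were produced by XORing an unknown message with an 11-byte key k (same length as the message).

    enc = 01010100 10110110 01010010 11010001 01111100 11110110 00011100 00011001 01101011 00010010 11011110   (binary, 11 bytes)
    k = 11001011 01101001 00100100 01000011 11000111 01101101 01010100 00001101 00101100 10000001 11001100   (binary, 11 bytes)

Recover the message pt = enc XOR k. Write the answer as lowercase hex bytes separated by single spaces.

9f df 76 92 bb 9b 48 14 47 93 12

54 ^ cb = 9f
b6 ^ 69 = df
52 ^ 24 = 76
d1 ^ 43 = 92
7c ^ c7 = bb
f6 ^ 6d = 9b
1c ^ 54 = 48
19 ^ 0d = 14
6b ^ 2c = 47
12 ^ 81 = 93
de ^ cc = 12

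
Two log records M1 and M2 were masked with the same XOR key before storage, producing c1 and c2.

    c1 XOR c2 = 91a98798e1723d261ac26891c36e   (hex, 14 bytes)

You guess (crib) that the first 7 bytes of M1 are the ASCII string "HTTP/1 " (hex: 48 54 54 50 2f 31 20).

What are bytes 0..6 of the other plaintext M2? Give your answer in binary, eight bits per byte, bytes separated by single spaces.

11011001 11111101 11010011 11001000 11001110 01000011 00011101

Since c1 ⊕ c2 = M1 ⊕ M2, XORing with the guessed M1 bytes yields the corresponding M2 bytes: M2 = (c1 ⊕ c2) ⊕ M1.
91 XOR 48 = d9
a9 XOR 54 = fd
87 XOR 54 = d3
98 XOR 50 = c8
e1 XOR 2f = ce
72 XOR 31 = 43
3d XOR 20 = 1d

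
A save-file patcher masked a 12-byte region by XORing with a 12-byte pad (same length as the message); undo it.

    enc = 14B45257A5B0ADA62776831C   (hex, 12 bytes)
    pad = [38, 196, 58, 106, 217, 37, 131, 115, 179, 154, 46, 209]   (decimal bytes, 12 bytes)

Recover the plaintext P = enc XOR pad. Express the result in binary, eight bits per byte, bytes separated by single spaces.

14 ^ 26 = 32
b4 ^ c4 = 70
52 ^ 3a = 68
57 ^ 6a = 3d
a5 ^ d9 = 7c
b0 ^ 25 = 95
ad ^ 83 = 2e
a6 ^ 73 = d5
27 ^ b3 = 94
76 ^ 9a = ec
83 ^ 2e = ad
1c ^ d1 = cd

00110010 01110000 01101000 00111101 01111100 10010101 00101110 11010101 10010100 11101100 10101101 11001101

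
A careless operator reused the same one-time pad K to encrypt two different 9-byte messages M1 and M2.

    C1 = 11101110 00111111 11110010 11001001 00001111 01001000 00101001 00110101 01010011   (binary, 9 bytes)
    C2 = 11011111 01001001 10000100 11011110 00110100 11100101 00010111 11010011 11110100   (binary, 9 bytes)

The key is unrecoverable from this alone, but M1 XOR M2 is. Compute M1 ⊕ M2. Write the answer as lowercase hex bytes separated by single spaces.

31 76 76 17 3b ad 3e e6 a7

C1 ⊕ C2 = (M1 ⊕ K) ⊕ (M2 ⊕ K) = M1 ⊕ M2 — the shared key cancels under XOR.
byte 0: ee ^ df = 31
byte 1: 3f ^ 49 = 76
byte 2: f2 ^ 84 = 76
byte 3: c9 ^ de = 17
byte 4: 0f ^ 34 = 3b
byte 5: 48 ^ e5 = ad
byte 6: 29 ^ 17 = 3e
byte 7: 35 ^ d3 = e6
byte 8: 53 ^ f4 = a7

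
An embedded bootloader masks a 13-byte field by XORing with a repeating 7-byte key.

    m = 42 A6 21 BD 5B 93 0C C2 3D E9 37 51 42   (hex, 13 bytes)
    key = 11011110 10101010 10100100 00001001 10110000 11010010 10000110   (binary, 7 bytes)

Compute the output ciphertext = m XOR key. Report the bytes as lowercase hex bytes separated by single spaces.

The 7-byte key repeats, so the effective keystream is de aa a4 09 b0 d2 86 de aa a4 09 b0 d2.
byte 0: 42 xor de = 9c
byte 1: a6 xor aa = 0c
byte 2: 21 xor a4 = 85
byte 3: bd xor 09 = b4
byte 4: 5b xor b0 = eb
byte 5: 93 xor d2 = 41
byte 6: 0c xor 86 = 8a
byte 7: c2 xor de = 1c
byte 8: 3d xor aa = 97
byte 9: e9 xor a4 = 4d
byte 10: 37 xor 09 = 3e
byte 11: 51 xor b0 = e1
byte 12: 42 xor d2 = 90

9c 0c 85 b4 eb 41 8a 1c 97 4d 3e e1 90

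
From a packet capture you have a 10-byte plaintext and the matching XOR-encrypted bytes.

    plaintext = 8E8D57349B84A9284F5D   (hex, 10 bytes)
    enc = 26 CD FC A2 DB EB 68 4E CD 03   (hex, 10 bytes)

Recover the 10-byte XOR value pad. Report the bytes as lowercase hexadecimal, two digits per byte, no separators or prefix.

a840ab96406fc166825e

Since enc = plaintext ⊕ pad, XORing both sides with plaintext gives pad = plaintext ⊕ enc.
10001110 ^ 00100110 = 10101000
10001101 ^ 11001101 = 01000000
01010111 ^ 11111100 = 10101011
00110100 ^ 10100010 = 10010110
10011011 ^ 11011011 = 01000000
10000100 ^ 11101011 = 01101111
10101001 ^ 01101000 = 11000001
00101000 ^ 01001110 = 01100110
01001111 ^ 11001101 = 10000010
01011101 ^ 00000011 = 01011110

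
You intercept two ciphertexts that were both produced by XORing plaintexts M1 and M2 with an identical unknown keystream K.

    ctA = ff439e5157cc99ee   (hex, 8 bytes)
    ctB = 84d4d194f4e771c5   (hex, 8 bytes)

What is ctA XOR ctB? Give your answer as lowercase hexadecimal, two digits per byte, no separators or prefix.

ctA ⊕ ctB = (M1 ⊕ K) ⊕ (M2 ⊕ K) = M1 ⊕ M2 — the shared key cancels under XOR.
ff XOR 84 = 7b
43 XOR d4 = 97
9e XOR d1 = 4f
51 XOR 94 = c5
57 XOR f4 = a3
cc XOR e7 = 2b
99 XOR 71 = e8
ee XOR c5 = 2b

7b974fc5a32be82b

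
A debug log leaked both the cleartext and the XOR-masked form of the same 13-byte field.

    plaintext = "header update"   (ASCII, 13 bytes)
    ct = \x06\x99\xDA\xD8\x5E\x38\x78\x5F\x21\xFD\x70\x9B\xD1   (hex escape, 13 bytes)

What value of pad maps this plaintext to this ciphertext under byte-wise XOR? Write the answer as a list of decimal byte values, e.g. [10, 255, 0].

Since ct = plaintext ⊕ pad, XORing both sides with plaintext gives pad = plaintext ⊕ ct.
68 ^ 06 = 6e
65 ^ 99 = fc
61 ^ da = bb
64 ^ d8 = bc
65 ^ 5e = 3b
72 ^ 38 = 4a
20 ^ 78 = 58
75 ^ 5f = 2a
70 ^ 21 = 51
64 ^ fd = 99
61 ^ 70 = 11
74 ^ 9b = ef
65 ^ d1 = b4

[110, 252, 187, 188, 59, 74, 88, 42, 81, 153, 17, 239, 180]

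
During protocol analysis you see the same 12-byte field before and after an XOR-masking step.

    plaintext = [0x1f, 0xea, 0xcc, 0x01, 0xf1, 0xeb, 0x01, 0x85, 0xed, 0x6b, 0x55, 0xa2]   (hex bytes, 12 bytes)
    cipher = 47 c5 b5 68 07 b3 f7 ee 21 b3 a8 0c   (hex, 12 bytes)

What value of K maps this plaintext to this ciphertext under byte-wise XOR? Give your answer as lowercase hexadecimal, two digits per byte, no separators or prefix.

Since cipher = plaintext ⊕ K, XORing both sides with plaintext gives K = plaintext ⊕ cipher.
1f ^ 47 = 58
ea ^ c5 = 2f
cc ^ b5 = 79
01 ^ 68 = 69
f1 ^ 07 = f6
eb ^ b3 = 58
01 ^ f7 = f6
85 ^ ee = 6b
ed ^ 21 = cc
6b ^ b3 = d8
55 ^ a8 = fd
a2 ^ 0c = ae

582f7969f658f66bccd8fdae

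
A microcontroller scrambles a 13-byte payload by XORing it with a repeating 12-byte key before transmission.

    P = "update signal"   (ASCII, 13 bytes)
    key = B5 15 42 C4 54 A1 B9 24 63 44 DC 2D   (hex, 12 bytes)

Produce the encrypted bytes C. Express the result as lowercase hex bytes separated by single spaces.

c0 65 26 a5 20 c4 99 57 0a 23 b2 4c d9

The 12-byte key repeats, so the effective keystream is b5 15 42 c4 54 a1 b9 24 63 44 dc 2d b5.
byte 0: 75 XOR b5 = c0
byte 1: 70 XOR 15 = 65
byte 2: 64 XOR 42 = 26
byte 3: 61 XOR c4 = a5
byte 4: 74 XOR 54 = 20
byte 5: 65 XOR a1 = c4
byte 6: 20 XOR b9 = 99
byte 7: 73 XOR 24 = 57
byte 8: 69 XOR 63 = 0a
byte 9: 67 XOR 44 = 23
byte 10: 6e XOR dc = b2
byte 11: 61 XOR 2d = 4c
byte 12: 6c XOR b5 = d9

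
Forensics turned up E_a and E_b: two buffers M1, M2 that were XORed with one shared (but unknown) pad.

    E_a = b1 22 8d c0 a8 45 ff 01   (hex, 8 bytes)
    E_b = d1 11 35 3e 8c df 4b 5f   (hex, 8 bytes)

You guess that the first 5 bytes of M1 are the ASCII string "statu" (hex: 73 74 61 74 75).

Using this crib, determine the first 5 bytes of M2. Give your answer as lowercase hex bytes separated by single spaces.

13 47 d9 8a 51

First, E_a ⊕ E_b = (M1 ⊕ K) ⊕ (M2 ⊕ K) = M1 ⊕ M2, so the key drops out. Then M2 = (M1 ⊕ M2) ⊕ M1 over the first 5 bytes.
byte 0: (b1 ^ d1) ^ 73 = 60 ^ 73 = 13
byte 1: (22 ^ 11) ^ 74 = 33 ^ 74 = 47
byte 2: (8d ^ 35) ^ 61 = b8 ^ 61 = d9
byte 3: (c0 ^ 3e) ^ 74 = fe ^ 74 = 8a
byte 4: (a8 ^ 8c) ^ 75 = 24 ^ 75 = 51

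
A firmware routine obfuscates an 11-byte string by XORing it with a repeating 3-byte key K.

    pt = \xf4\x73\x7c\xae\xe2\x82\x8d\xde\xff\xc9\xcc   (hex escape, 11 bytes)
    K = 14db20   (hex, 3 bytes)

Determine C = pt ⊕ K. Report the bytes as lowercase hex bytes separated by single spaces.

e0 a8 5c ba 39 a2 99 05 df dd 17

The 3-byte key repeats, so the effective keystream is 14 db 20 14 db 20 14 db 20 14 db.
byte 0: f4 ⊕ 14 = e0
byte 1: 73 ⊕ db = a8
byte 2: 7c ⊕ 20 = 5c
byte 3: ae ⊕ 14 = ba
byte 4: e2 ⊕ db = 39
byte 5: 82 ⊕ 20 = a2
byte 6: 8d ⊕ 14 = 99
byte 7: de ⊕ db = 05
byte 8: ff ⊕ 20 = df
byte 9: c9 ⊕ 14 = dd
byte 10: cc ⊕ db = 17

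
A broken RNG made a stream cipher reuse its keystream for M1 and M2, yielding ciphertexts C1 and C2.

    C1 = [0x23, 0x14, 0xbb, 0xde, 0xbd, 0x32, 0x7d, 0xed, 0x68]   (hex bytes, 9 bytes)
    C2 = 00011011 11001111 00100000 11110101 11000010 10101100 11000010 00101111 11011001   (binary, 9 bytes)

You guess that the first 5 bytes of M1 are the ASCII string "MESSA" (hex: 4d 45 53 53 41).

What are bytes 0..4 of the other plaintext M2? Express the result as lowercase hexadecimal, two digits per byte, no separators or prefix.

759ec8783e

First, C1 ⊕ C2 = (M1 ⊕ K) ⊕ (M2 ⊕ K) = M1 ⊕ M2, so the key drops out. Then M2 = (M1 ⊕ M2) ⊕ M1 over the first 5 bytes.
byte 0: (23 ⊕ 1b) ⊕ 4d = 38 ⊕ 4d = 75
byte 1: (14 ⊕ cf) ⊕ 45 = db ⊕ 45 = 9e
byte 2: (bb ⊕ 20) ⊕ 53 = 9b ⊕ 53 = c8
byte 3: (de ⊕ f5) ⊕ 53 = 2b ⊕ 53 = 78
byte 4: (bd ⊕ c2) ⊕ 41 = 7f ⊕ 41 = 3e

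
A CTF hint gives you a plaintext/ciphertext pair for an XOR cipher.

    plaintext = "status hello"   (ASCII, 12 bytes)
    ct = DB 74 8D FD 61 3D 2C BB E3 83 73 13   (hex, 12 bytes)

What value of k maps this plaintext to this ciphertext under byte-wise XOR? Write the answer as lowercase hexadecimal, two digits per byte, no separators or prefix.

a800ec89144e0cd386ef1f7c

Since ct = plaintext ⊕ k, XORing both sides with plaintext gives k = plaintext ⊕ ct.
byte 0: 01110011 XOR 11011011 = 10101000
byte 1: 01110100 XOR 01110100 = 00000000
byte 2: 01100001 XOR 10001101 = 11101100
byte 3: 01110100 XOR 11111101 = 10001001
byte 4: 01110101 XOR 01100001 = 00010100
byte 5: 01110011 XOR 00111101 = 01001110
byte 6: 00100000 XOR 00101100 = 00001100
byte 7: 01101000 XOR 10111011 = 11010011
byte 8: 01100101 XOR 11100011 = 10000110
byte 9: 01101100 XOR 10000011 = 11101111
byte 10: 01101100 XOR 01110011 = 00011111
byte 11: 01101111 XOR 00010011 = 01111100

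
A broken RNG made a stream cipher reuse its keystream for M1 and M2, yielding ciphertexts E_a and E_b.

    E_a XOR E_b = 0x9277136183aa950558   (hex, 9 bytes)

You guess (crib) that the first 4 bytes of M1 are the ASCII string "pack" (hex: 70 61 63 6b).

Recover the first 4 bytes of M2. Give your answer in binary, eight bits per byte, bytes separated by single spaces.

11100010 00010110 01110000 00001010

Since E_a ⊕ E_b = M1 ⊕ M2, XORing with the guessed M1 bytes yields the corresponding M2 bytes: M2 = (E_a ⊕ E_b) ⊕ M1.
92 ^ 70 = e2
77 ^ 61 = 16
13 ^ 63 = 70
61 ^ 6b = 0a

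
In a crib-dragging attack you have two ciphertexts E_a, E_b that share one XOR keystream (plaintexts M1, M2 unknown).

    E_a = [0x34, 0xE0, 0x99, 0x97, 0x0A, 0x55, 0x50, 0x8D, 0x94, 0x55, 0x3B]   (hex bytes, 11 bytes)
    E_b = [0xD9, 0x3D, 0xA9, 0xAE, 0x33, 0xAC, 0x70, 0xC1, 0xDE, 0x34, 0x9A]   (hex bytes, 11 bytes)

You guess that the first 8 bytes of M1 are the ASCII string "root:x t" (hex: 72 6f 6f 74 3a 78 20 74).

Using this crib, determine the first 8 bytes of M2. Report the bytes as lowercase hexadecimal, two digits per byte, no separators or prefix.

9fb25f4d03810038

First, E_a ⊕ E_b = (M1 ⊕ K) ⊕ (M2 ⊕ K) = M1 ⊕ M2, so the key drops out. Then M2 = (M1 ⊕ M2) ⊕ M1 over the first 8 bytes.
byte 0: (34 XOR d9) XOR 72 = ed XOR 72 = 9f
byte 1: (e0 XOR 3d) XOR 6f = dd XOR 6f = b2
byte 2: (99 XOR a9) XOR 6f = 30 XOR 6f = 5f
byte 3: (97 XOR ae) XOR 74 = 39 XOR 74 = 4d
byte 4: (0a XOR 33) XOR 3a = 39 XOR 3a = 03
byte 5: (55 XOR ac) XOR 78 = f9 XOR 78 = 81
byte 6: (50 XOR 70) XOR 20 = 20 XOR 20 = 00
byte 7: (8d XOR c1) XOR 74 = 4c XOR 74 = 38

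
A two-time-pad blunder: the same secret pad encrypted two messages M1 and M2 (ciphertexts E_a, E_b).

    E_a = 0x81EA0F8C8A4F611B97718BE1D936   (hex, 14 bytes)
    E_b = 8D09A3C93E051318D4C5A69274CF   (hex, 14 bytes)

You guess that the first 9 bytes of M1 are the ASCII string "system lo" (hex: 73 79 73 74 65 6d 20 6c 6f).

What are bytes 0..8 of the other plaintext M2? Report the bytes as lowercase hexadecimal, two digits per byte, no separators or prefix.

7f9adf31d127526f2c

First, E_a ⊕ E_b = (M1 ⊕ K) ⊕ (M2 ⊕ K) = M1 ⊕ M2, so the key drops out. Then M2 = (M1 ⊕ M2) ⊕ M1 over the first 9 bytes.
byte 0: (81 XOR 8d) XOR 73 = 0c XOR 73 = 7f
byte 1: (ea XOR 09) XOR 79 = e3 XOR 79 = 9a
byte 2: (0f XOR a3) XOR 73 = ac XOR 73 = df
byte 3: (8c XOR c9) XOR 74 = 45 XOR 74 = 31
byte 4: (8a XOR 3e) XOR 65 = b4 XOR 65 = d1
byte 5: (4f XOR 05) XOR 6d = 4a XOR 6d = 27
byte 6: (61 XOR 13) XOR 20 = 72 XOR 20 = 52
byte 7: (1b XOR 18) XOR 6c = 03 XOR 6c = 6f
byte 8: (97 XOR d4) XOR 6f = 43 XOR 6f = 2c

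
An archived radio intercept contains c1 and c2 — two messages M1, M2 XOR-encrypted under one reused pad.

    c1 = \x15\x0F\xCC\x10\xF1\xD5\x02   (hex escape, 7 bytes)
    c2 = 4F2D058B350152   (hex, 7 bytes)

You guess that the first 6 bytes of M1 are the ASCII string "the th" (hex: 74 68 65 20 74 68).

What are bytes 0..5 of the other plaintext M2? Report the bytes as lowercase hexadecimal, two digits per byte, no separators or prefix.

2e4aacbbb0bc

First, c1 ⊕ c2 = (M1 ⊕ K) ⊕ (M2 ⊕ K) = M1 ⊕ M2, so the key drops out. Then M2 = (M1 ⊕ M2) ⊕ M1 over the first 6 bytes.
byte 0: (15 ^ 4f) ^ 74 = 5a ^ 74 = 2e
byte 1: (0f ^ 2d) ^ 68 = 22 ^ 68 = 4a
byte 2: (cc ^ 05) ^ 65 = c9 ^ 65 = ac
byte 3: (10 ^ 8b) ^ 20 = 9b ^ 20 = bb
byte 4: (f1 ^ 35) ^ 74 = c4 ^ 74 = b0
byte 5: (d5 ^ 01) ^ 68 = d4 ^ 68 = bc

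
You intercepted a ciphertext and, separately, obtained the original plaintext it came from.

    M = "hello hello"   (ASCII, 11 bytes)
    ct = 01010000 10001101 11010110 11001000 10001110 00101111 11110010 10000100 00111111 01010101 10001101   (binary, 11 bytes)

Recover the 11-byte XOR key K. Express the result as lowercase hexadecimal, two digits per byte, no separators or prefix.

Since ct = M ⊕ K, XORing both sides with M gives K = M ⊕ ct.
104 ⊕  80 =  56
101 ⊕ 141 = 232
108 ⊕ 214 = 186
108 ⊕ 200 = 164
111 ⊕ 142 = 225
 32 ⊕  47 =  15
104 ⊕ 242 = 154
101 ⊕ 132 = 225
108 ⊕  63 =  83
108 ⊕  85 =  57
111 ⊕ 141 = 226

38e8baa4e10f9ae15339e2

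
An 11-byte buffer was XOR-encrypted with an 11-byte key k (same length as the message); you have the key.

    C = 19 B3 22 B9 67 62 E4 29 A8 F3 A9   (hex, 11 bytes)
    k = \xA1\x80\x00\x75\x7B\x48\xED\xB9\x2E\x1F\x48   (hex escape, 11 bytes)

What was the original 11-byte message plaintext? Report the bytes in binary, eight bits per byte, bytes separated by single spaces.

10111000 00110011 00100010 11001100 00011100 00101010 00001001 10010000 10000110 11101100 11100001

XOR is its own inverse, so applying the key byte-wise gives the result directly.
00011001 xor 10100001 = 10111000
10110011 xor 10000000 = 00110011
00100010 xor 00000000 = 00100010
10111001 xor 01110101 = 11001100
01100111 xor 01111011 = 00011100
01100010 xor 01001000 = 00101010
11100100 xor 11101101 = 00001001
00101001 xor 10111001 = 10010000
10101000 xor 00101110 = 10000110
11110011 xor 00011111 = 11101100
10101001 xor 01001000 = 11100001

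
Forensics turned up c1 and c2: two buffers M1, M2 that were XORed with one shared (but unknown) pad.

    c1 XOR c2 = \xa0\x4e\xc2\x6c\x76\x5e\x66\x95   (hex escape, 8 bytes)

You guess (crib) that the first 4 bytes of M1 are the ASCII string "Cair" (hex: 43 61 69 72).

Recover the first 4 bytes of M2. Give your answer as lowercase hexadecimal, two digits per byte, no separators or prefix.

e32fab1e

Since c1 ⊕ c2 = M1 ⊕ M2, XORing with the guessed M1 bytes yields the corresponding M2 bytes: M2 = (c1 ⊕ c2) ⊕ M1.
a0 xor 43 = e3
4e xor 61 = 2f
c2 xor 69 = ab
6c xor 72 = 1e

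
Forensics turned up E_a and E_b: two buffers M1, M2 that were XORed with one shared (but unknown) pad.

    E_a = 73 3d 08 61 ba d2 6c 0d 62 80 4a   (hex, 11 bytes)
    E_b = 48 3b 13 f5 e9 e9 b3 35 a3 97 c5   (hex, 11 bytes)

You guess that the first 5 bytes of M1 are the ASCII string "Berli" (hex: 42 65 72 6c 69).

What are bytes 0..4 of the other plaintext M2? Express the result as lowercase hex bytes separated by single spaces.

79 63 69 f8 3a

First, E_a ⊕ E_b = (M1 ⊕ K) ⊕ (M2 ⊕ K) = M1 ⊕ M2, so the key drops out. Then M2 = (M1 ⊕ M2) ⊕ M1 over the first 5 bytes.
byte 0: (73 XOR 48) XOR 42 = 3b XOR 42 = 79
byte 1: (3d XOR 3b) XOR 65 = 06 XOR 65 = 63
byte 2: (08 XOR 13) XOR 72 = 1b XOR 72 = 69
byte 3: (61 XOR f5) XOR 6c = 94 XOR 6c = f8
byte 4: (ba XOR e9) XOR 69 = 53 XOR 69 = 3a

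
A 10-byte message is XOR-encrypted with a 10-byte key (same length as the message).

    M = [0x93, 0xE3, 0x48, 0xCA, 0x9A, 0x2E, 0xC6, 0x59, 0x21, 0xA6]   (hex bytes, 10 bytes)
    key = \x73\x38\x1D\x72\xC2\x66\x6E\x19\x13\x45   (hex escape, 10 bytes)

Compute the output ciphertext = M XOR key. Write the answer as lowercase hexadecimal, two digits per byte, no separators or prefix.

XOR is its own inverse, so applying the key byte-wise gives the result directly.
93 ^ 73 = e0
e3 ^ 38 = db
48 ^ 1d = 55
ca ^ 72 = b8
9a ^ c2 = 58
2e ^ 66 = 48
c6 ^ 6e = a8
59 ^ 19 = 40
21 ^ 13 = 32
a6 ^ 45 = e3

e0db55b85848a84032e3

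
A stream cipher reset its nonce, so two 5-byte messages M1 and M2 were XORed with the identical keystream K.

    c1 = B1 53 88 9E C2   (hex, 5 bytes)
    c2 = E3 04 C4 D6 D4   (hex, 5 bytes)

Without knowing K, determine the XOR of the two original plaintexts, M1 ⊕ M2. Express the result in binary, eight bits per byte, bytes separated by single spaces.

01010010 01010111 01001100 01001000 00010110

c1 ⊕ c2 = (M1 ⊕ K) ⊕ (M2 ⊕ K) = M1 ⊕ M2 — the shared key cancels under XOR.
b1 XOR e3 = 52
53 XOR 04 = 57
88 XOR c4 = 4c
9e XOR d6 = 48
c2 XOR d4 = 16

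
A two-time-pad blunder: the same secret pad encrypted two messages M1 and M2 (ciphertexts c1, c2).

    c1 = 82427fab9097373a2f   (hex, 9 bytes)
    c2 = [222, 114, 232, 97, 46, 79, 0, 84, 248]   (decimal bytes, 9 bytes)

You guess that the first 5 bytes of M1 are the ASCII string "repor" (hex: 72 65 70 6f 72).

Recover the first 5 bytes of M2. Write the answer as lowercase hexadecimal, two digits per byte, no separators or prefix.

2e55e7a5cc

First, c1 ⊕ c2 = (M1 ⊕ K) ⊕ (M2 ⊕ K) = M1 ⊕ M2, so the key drops out. Then M2 = (M1 ⊕ M2) ⊕ M1 over the first 5 bytes.
byte 0: (82 ⊕ de) ⊕ 72 = 5c ⊕ 72 = 2e
byte 1: (42 ⊕ 72) ⊕ 65 = 30 ⊕ 65 = 55
byte 2: (7f ⊕ e8) ⊕ 70 = 97 ⊕ 70 = e7
byte 3: (ab ⊕ 61) ⊕ 6f = ca ⊕ 6f = a5
byte 4: (90 ⊕ 2e) ⊕ 72 = be ⊕ 72 = cc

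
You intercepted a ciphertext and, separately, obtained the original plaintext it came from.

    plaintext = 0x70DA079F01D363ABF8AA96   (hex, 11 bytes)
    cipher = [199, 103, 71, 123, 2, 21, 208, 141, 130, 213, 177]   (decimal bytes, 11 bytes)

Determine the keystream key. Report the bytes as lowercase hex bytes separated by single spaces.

b7 bd 40 e4 03 c6 b3 26 7a 7f 27

Since cipher = plaintext ⊕ key, XORing both sides with plaintext gives key = plaintext ⊕ cipher.
70 ^ c7 = b7
da ^ 67 = bd
07 ^ 47 = 40
9f ^ 7b = e4
01 ^ 02 = 03
d3 ^ 15 = c6
63 ^ d0 = b3
ab ^ 8d = 26
f8 ^ 82 = 7a
aa ^ d5 = 7f
96 ^ b1 = 27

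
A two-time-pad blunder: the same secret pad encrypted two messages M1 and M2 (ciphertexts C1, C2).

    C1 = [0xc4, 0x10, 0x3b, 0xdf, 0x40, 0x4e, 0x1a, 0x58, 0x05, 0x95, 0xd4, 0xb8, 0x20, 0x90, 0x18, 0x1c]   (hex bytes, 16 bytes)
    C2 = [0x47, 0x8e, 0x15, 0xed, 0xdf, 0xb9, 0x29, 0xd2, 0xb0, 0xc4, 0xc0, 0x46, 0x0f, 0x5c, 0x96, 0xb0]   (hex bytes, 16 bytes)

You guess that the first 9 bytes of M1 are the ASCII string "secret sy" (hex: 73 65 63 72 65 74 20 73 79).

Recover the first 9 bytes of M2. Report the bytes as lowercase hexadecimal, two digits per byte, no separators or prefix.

First, C1 ⊕ C2 = (M1 ⊕ K) ⊕ (M2 ⊕ K) = M1 ⊕ M2, so the key drops out. Then M2 = (M1 ⊕ M2) ⊕ M1 over the first 9 bytes.
byte 0: (c4 ⊕ 47) ⊕ 73 = 83 ⊕ 73 = f0
byte 1: (10 ⊕ 8e) ⊕ 65 = 9e ⊕ 65 = fb
byte 2: (3b ⊕ 15) ⊕ 63 = 2e ⊕ 63 = 4d
byte 3: (df ⊕ ed) ⊕ 72 = 32 ⊕ 72 = 40
byte 4: (40 ⊕ df) ⊕ 65 = 9f ⊕ 65 = fa
byte 5: (4e ⊕ b9) ⊕ 74 = f7 ⊕ 74 = 83
byte 6: (1a ⊕ 29) ⊕ 20 = 33 ⊕ 20 = 13
byte 7: (58 ⊕ d2) ⊕ 73 = 8a ⊕ 73 = f9
byte 8: (05 ⊕ b0) ⊕ 79 = b5 ⊕ 79 = cc

f0fb4d40fa8313f9cc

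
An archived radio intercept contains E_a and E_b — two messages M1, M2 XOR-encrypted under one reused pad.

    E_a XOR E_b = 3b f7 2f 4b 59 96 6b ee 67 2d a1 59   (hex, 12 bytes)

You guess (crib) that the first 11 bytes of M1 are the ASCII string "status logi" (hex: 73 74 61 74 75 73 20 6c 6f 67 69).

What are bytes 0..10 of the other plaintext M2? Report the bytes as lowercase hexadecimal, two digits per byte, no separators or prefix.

Since E_a ⊕ E_b = M1 ⊕ M2, XORing with the guessed M1 bytes yields the corresponding M2 bytes: M2 = (E_a ⊕ E_b) ⊕ M1.
3b xor 73 = 48
f7 xor 74 = 83
2f xor 61 = 4e
4b xor 74 = 3f
59 xor 75 = 2c
96 xor 73 = e5
6b xor 20 = 4b
ee xor 6c = 82
67 xor 6f = 08
2d xor 67 = 4a
a1 xor 69 = c8

48834e3f2ce54b82084ac8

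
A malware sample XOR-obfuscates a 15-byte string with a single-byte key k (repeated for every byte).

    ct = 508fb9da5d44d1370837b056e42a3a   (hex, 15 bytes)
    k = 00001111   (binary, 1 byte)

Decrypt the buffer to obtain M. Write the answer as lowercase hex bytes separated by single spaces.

The 1-byte key repeats, so the effective keystream is 0f 0f 0f 0f 0f 0f 0f 0f 0f 0f 0f 0f 0f 0f 0f.
byte 0: 50 XOR 0f = 5f
byte 1: 8f XOR 0f = 80
byte 2: b9 XOR 0f = b6
byte 3: da XOR 0f = d5
byte 4: 5d XOR 0f = 52
byte 5: 44 XOR 0f = 4b
byte 6: d1 XOR 0f = de
byte 7: 37 XOR 0f = 38
byte 8: 08 XOR 0f = 07
byte 9: 37 XOR 0f = 38
byte 10: b0 XOR 0f = bf
byte 11: 56 XOR 0f = 59
byte 12: e4 XOR 0f = eb
byte 13: 2a XOR 0f = 25
byte 14: 3a XOR 0f = 35

5f 80 b6 d5 52 4b de 38 07 38 bf 59 eb 25 35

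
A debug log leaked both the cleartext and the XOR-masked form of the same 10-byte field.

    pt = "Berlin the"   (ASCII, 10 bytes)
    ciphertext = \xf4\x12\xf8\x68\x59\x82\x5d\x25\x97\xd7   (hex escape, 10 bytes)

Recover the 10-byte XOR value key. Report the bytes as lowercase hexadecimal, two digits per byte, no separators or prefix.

b6778a0430ec7d51ffb2

Since ciphertext = pt ⊕ key, XORing both sides with pt gives key = pt ⊕ ciphertext.
42 xor f4 = b6
65 xor 12 = 77
72 xor f8 = 8a
6c xor 68 = 04
69 xor 59 = 30
6e xor 82 = ec
20 xor 5d = 7d
74 xor 25 = 51
68 xor 97 = ff
65 xor d7 = b2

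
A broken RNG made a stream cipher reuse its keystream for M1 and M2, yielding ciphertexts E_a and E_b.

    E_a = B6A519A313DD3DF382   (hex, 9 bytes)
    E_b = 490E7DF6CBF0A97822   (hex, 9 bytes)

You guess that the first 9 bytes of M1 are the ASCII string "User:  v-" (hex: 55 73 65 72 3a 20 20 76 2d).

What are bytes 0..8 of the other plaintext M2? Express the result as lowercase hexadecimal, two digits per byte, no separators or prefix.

First, E_a ⊕ E_b = (M1 ⊕ K) ⊕ (M2 ⊕ K) = M1 ⊕ M2, so the key drops out. Then M2 = (M1 ⊕ M2) ⊕ M1 over the first 9 bytes.
byte 0: (b6 ^ 49) ^ 55 = ff ^ 55 = aa
byte 1: (a5 ^ 0e) ^ 73 = ab ^ 73 = d8
byte 2: (19 ^ 7d) ^ 65 = 64 ^ 65 = 01
byte 3: (a3 ^ f6) ^ 72 = 55 ^ 72 = 27
byte 4: (13 ^ cb) ^ 3a = d8 ^ 3a = e2
byte 5: (dd ^ f0) ^ 20 = 2d ^ 20 = 0d
byte 6: (3d ^ a9) ^ 20 = 94 ^ 20 = b4
byte 7: (f3 ^ 78) ^ 76 = 8b ^ 76 = fd
byte 8: (82 ^ 22) ^ 2d = a0 ^ 2d = 8d

aad80127e20db4fd8d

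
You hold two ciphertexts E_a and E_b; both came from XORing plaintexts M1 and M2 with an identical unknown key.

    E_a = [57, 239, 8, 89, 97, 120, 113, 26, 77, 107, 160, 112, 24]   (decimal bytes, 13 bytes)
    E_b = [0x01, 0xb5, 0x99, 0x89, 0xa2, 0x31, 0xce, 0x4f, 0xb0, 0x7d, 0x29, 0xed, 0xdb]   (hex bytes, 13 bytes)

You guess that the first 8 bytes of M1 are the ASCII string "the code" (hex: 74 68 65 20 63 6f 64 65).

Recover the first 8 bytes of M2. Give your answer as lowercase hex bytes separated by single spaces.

First, E_a ⊕ E_b = (M1 ⊕ K) ⊕ (M2 ⊕ K) = M1 ⊕ M2, so the key drops out. Then M2 = (M1 ⊕ M2) ⊕ M1 over the first 8 bytes.
byte 0: (39 XOR 01) XOR 74 = 38 XOR 74 = 4c
byte 1: (ef XOR b5) XOR 68 = 5a XOR 68 = 32
byte 2: (08 XOR 99) XOR 65 = 91 XOR 65 = f4
byte 3: (59 XOR 89) XOR 20 = d0 XOR 20 = f0
byte 4: (61 XOR a2) XOR 63 = c3 XOR 63 = a0
byte 5: (78 XOR 31) XOR 6f = 49 XOR 6f = 26
byte 6: (71 XOR ce) XOR 64 = bf XOR 64 = db
byte 7: (1a XOR 4f) XOR 65 = 55 XOR 65 = 30

4c 32 f4 f0 a0 26 db 30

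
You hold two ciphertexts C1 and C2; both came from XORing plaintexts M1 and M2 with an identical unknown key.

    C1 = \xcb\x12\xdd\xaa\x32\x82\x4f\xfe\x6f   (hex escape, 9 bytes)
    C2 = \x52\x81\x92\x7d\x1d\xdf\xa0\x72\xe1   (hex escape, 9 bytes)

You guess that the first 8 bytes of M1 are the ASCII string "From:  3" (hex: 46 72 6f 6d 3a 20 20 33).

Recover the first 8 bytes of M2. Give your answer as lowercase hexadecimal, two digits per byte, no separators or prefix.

First, C1 ⊕ C2 = (M1 ⊕ K) ⊕ (M2 ⊕ K) = M1 ⊕ M2, so the key drops out. Then M2 = (M1 ⊕ M2) ⊕ M1 over the first 8 bytes.
byte 0: (cb ^ 52) ^ 46 = 99 ^ 46 = df
byte 1: (12 ^ 81) ^ 72 = 93 ^ 72 = e1
byte 2: (dd ^ 92) ^ 6f = 4f ^ 6f = 20
byte 3: (aa ^ 7d) ^ 6d = d7 ^ 6d = ba
byte 4: (32 ^ 1d) ^ 3a = 2f ^ 3a = 15
byte 5: (82 ^ df) ^ 20 = 5d ^ 20 = 7d
byte 6: (4f ^ a0) ^ 20 = ef ^ 20 = cf
byte 7: (fe ^ 72) ^ 33 = 8c ^ 33 = bf

dfe120ba157dcfbf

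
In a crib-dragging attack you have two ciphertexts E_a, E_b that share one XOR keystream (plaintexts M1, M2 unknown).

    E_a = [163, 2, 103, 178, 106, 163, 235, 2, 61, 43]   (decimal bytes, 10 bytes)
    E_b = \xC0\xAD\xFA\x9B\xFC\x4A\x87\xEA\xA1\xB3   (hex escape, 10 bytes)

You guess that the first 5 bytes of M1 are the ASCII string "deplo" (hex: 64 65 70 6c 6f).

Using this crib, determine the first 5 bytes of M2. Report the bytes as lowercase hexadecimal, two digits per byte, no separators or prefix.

First, E_a ⊕ E_b = (M1 ⊕ K) ⊕ (M2 ⊕ K) = M1 ⊕ M2, so the key drops out. Then M2 = (M1 ⊕ M2) ⊕ M1 over the first 5 bytes.
byte 0: (a3 XOR c0) XOR 64 = 63 XOR 64 = 07
byte 1: (02 XOR ad) XOR 65 = af XOR 65 = ca
byte 2: (67 XOR fa) XOR 70 = 9d XOR 70 = ed
byte 3: (b2 XOR 9b) XOR 6c = 29 XOR 6c = 45
byte 4: (6a XOR fc) XOR 6f = 96 XOR 6f = f9

07caed45f9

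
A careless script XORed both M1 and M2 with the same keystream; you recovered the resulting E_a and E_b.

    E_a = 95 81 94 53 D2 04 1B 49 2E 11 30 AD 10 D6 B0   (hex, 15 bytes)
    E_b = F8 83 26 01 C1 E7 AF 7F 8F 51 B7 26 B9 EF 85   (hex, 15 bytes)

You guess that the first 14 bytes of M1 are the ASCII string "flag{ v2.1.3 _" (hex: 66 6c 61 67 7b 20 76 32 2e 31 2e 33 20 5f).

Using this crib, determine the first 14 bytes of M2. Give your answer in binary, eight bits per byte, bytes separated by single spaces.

First, E_a ⊕ E_b = (M1 ⊕ K) ⊕ (M2 ⊕ K) = M1 ⊕ M2, so the key drops out. Then M2 = (M1 ⊕ M2) ⊕ M1 over the first 14 bytes.
byte 0: (95 ⊕ f8) ⊕ 66 = 6d ⊕ 66 = 0b
byte 1: (81 ⊕ 83) ⊕ 6c = 02 ⊕ 6c = 6e
byte 2: (94 ⊕ 26) ⊕ 61 = b2 ⊕ 61 = d3
byte 3: (53 ⊕ 01) ⊕ 67 = 52 ⊕ 67 = 35
byte 4: (d2 ⊕ c1) ⊕ 7b = 13 ⊕ 7b = 68
byte 5: (04 ⊕ e7) ⊕ 20 = e3 ⊕ 20 = c3
byte 6: (1b ⊕ af) ⊕ 76 = b4 ⊕ 76 = c2
byte 7: (49 ⊕ 7f) ⊕ 32 = 36 ⊕ 32 = 04
byte 8: (2e ⊕ 8f) ⊕ 2e = a1 ⊕ 2e = 8f
byte 9: (11 ⊕ 51) ⊕ 31 = 40 ⊕ 31 = 71
byte 10: (30 ⊕ b7) ⊕ 2e = 87 ⊕ 2e = a9
byte 11: (ad ⊕ 26) ⊕ 33 = 8b ⊕ 33 = b8
byte 12: (10 ⊕ b9) ⊕ 20 = a9 ⊕ 20 = 89
byte 13: (d6 ⊕ ef) ⊕ 5f = 39 ⊕ 5f = 66

00001011 01101110 11010011 00110101 01101000 11000011 11000010 00000100 10001111 01110001 10101001 10111000 10001001 01100110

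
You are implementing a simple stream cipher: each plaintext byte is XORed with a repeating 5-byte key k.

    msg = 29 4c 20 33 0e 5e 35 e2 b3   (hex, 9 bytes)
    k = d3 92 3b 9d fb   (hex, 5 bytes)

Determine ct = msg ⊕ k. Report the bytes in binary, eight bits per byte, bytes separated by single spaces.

11111010 11011110 00011011 10101110 11110101 10001101 10100111 11011001 00101110

The 5-byte key repeats, so the effective keystream is d3 92 3b 9d fb d3 92 3b 9d.
byte 0: 29 ^ d3 = fa
byte 1: 4c ^ 92 = de
byte 2: 20 ^ 3b = 1b
byte 3: 33 ^ 9d = ae
byte 4: 0e ^ fb = f5
byte 5: 5e ^ d3 = 8d
byte 6: 35 ^ 92 = a7
byte 7: e2 ^ 3b = d9
byte 8: b3 ^ 9d = 2e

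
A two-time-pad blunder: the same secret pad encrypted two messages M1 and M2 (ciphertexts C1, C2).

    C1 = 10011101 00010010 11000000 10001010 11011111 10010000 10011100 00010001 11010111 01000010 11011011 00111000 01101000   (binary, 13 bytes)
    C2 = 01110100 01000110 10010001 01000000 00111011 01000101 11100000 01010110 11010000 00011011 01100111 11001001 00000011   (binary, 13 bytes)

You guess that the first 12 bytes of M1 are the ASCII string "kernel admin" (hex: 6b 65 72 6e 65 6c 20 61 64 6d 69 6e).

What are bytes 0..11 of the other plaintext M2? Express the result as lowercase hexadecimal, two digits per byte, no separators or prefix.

First, C1 ⊕ C2 = (M1 ⊕ K) ⊕ (M2 ⊕ K) = M1 ⊕ M2, so the key drops out. Then M2 = (M1 ⊕ M2) ⊕ M1 over the first 12 bytes.
byte 0: (9d ⊕ 74) ⊕ 6b = e9 ⊕ 6b = 82
byte 1: (12 ⊕ 46) ⊕ 65 = 54 ⊕ 65 = 31
byte 2: (c0 ⊕ 91) ⊕ 72 = 51 ⊕ 72 = 23
byte 3: (8a ⊕ 40) ⊕ 6e = ca ⊕ 6e = a4
byte 4: (df ⊕ 3b) ⊕ 65 = e4 ⊕ 65 = 81
byte 5: (90 ⊕ 45) ⊕ 6c = d5 ⊕ 6c = b9
byte 6: (9c ⊕ e0) ⊕ 20 = 7c ⊕ 20 = 5c
byte 7: (11 ⊕ 56) ⊕ 61 = 47 ⊕ 61 = 26
byte 8: (d7 ⊕ d0) ⊕ 64 = 07 ⊕ 64 = 63
byte 9: (42 ⊕ 1b) ⊕ 6d = 59 ⊕ 6d = 34
byte 10: (db ⊕ 67) ⊕ 69 = bc ⊕ 69 = d5
byte 11: (38 ⊕ c9) ⊕ 6e = f1 ⊕ 6e = 9f

823123a481b95c266334d59f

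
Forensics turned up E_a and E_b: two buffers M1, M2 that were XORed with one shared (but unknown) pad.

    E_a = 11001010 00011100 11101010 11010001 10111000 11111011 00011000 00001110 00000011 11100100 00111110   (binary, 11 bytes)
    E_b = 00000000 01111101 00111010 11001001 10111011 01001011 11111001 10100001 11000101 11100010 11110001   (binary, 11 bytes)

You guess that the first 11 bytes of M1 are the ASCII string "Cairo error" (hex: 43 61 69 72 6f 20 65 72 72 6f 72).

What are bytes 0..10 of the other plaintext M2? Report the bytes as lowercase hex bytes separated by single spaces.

89 00 b9 6a 6c 90 84 dd b4 69 bd

First, E_a ⊕ E_b = (M1 ⊕ K) ⊕ (M2 ⊕ K) = M1 ⊕ M2, so the key drops out. Then M2 = (M1 ⊕ M2) ⊕ M1 over the first 11 bytes.
byte 0: (ca ⊕ 00) ⊕ 43 = ca ⊕ 43 = 89
byte 1: (1c ⊕ 7d) ⊕ 61 = 61 ⊕ 61 = 00
byte 2: (ea ⊕ 3a) ⊕ 69 = d0 ⊕ 69 = b9
byte 3: (d1 ⊕ c9) ⊕ 72 = 18 ⊕ 72 = 6a
byte 4: (b8 ⊕ bb) ⊕ 6f = 03 ⊕ 6f = 6c
byte 5: (fb ⊕ 4b) ⊕ 20 = b0 ⊕ 20 = 90
byte 6: (18 ⊕ f9) ⊕ 65 = e1 ⊕ 65 = 84
byte 7: (0e ⊕ a1) ⊕ 72 = af ⊕ 72 = dd
byte 8: (03 ⊕ c5) ⊕ 72 = c6 ⊕ 72 = b4
byte 9: (e4 ⊕ e2) ⊕ 6f = 06 ⊕ 6f = 69
byte 10: (3e ⊕ f1) ⊕ 72 = cf ⊕ 72 = bd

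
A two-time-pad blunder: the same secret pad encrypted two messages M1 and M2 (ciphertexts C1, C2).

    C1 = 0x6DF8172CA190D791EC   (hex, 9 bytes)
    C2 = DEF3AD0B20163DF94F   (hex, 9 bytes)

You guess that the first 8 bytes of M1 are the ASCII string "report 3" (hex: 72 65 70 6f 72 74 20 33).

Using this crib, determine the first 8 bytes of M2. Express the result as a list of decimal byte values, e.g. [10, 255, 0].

[193, 110, 202, 72, 243, 242, 202, 91]

First, C1 ⊕ C2 = (M1 ⊕ K) ⊕ (M2 ⊕ K) = M1 ⊕ M2, so the key drops out. Then M2 = (M1 ⊕ M2) ⊕ M1 over the first 8 bytes.
byte 0: (6d ^ de) ^ 72 = b3 ^ 72 = c1
byte 1: (f8 ^ f3) ^ 65 = 0b ^ 65 = 6e
byte 2: (17 ^ ad) ^ 70 = ba ^ 70 = ca
byte 3: (2c ^ 0b) ^ 6f = 27 ^ 6f = 48
byte 4: (a1 ^ 20) ^ 72 = 81 ^ 72 = f3
byte 5: (90 ^ 16) ^ 74 = 86 ^ 74 = f2
byte 6: (d7 ^ 3d) ^ 20 = ea ^ 20 = ca
byte 7: (91 ^ f9) ^ 33 = 68 ^ 33 = 5b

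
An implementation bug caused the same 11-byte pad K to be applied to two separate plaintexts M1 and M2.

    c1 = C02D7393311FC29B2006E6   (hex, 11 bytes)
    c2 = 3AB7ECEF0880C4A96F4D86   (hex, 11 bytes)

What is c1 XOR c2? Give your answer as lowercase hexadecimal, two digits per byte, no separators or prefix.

fa9a9f7c399f06324f4b60

c1 ⊕ c2 = (M1 ⊕ K) ⊕ (M2 ⊕ K) = M1 ⊕ M2 — the shared key cancels under XOR.
c0 XOR 3a = fa
2d XOR b7 = 9a
73 XOR ec = 9f
93 XOR ef = 7c
31 XOR 08 = 39
1f XOR 80 = 9f
c2 XOR c4 = 06
9b XOR a9 = 32
20 XOR 6f = 4f
06 XOR 4d = 4b
e6 XOR 86 = 60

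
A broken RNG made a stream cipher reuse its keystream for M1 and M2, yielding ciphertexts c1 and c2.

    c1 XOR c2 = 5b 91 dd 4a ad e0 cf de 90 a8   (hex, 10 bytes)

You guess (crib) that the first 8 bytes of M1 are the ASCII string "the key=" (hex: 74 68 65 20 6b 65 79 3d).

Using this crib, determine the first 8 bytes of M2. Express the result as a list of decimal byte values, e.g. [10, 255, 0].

Since c1 ⊕ c2 = M1 ⊕ M2, XORing with the guessed M1 bytes yields the corresponding M2 bytes: M2 = (c1 ⊕ c2) ⊕ M1.
5b ⊕ 74 = 2f
91 ⊕ 68 = f9
dd ⊕ 65 = b8
4a ⊕ 20 = 6a
ad ⊕ 6b = c6
e0 ⊕ 65 = 85
cf ⊕ 79 = b6
de ⊕ 3d = e3

[47, 249, 184, 106, 198, 133, 182, 227]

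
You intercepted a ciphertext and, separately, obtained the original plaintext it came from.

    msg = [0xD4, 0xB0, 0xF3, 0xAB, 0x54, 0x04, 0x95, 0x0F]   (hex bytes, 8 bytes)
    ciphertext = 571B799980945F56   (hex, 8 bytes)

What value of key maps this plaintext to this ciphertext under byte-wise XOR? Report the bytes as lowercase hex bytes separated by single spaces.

83 ab 8a 32 d4 90 ca 59

Since ciphertext = msg ⊕ key, XORing both sides with msg gives key = msg ⊕ ciphertext.
d4 ⊕ 57 = 83
b0 ⊕ 1b = ab
f3 ⊕ 79 = 8a
ab ⊕ 99 = 32
54 ⊕ 80 = d4
04 ⊕ 94 = 90
95 ⊕ 5f = ca
0f ⊕ 56 = 59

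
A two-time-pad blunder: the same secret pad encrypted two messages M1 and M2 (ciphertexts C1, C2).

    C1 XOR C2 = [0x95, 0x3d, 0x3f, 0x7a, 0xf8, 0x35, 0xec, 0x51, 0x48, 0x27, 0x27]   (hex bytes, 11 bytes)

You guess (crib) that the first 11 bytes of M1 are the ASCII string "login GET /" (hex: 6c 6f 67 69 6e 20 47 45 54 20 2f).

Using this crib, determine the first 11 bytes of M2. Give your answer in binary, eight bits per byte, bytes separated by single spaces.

11111001 01010010 01011000 00010011 10010110 00010101 10101011 00010100 00011100 00000111 00001000

Since C1 ⊕ C2 = M1 ⊕ M2, XORing with the guessed M1 bytes yields the corresponding M2 bytes: M2 = (C1 ⊕ C2) ⊕ M1.
149 ^ 108 = 249
 61 ^ 111 =  82
 63 ^ 103 =  88
122 ^ 105 =  19
248 ^ 110 = 150
 53 ^  32 =  21
236 ^  71 = 171
 81 ^  69 =  20
 72 ^  84 =  28
 39 ^  32 =   7
 39 ^  47 =   8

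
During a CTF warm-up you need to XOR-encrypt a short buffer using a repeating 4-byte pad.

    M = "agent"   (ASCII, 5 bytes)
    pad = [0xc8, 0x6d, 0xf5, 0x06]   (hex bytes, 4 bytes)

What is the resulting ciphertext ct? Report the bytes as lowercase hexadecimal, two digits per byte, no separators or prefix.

a90a9068bc

The 4-byte key repeats, so the effective keystream is c8 6d f5 06 c8.
byte 0: 01100001 XOR 11001000 = 10101001
byte 1: 01100111 XOR 01101101 = 00001010
byte 2: 01100101 XOR 11110101 = 10010000
byte 3: 01101110 XOR 00000110 = 01101000
byte 4: 01110100 XOR 11001000 = 10111100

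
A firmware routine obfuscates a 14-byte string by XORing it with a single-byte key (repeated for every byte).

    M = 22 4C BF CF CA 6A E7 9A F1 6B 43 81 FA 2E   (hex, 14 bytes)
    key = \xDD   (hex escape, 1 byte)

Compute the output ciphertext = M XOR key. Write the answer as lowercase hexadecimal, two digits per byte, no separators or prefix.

The 1-byte key repeats, so the effective keystream is dd dd dd dd dd dd dd dd dd dd dd dd dd dd.
byte 0:  34 ^ 221 = 255
byte 1:  76 ^ 221 = 145
byte 2: 191 ^ 221 =  98
byte 3: 207 ^ 221 =  18
byte 4: 202 ^ 221 =  23
byte 5: 106 ^ 221 = 183
byte 6: 231 ^ 221 =  58
byte 7: 154 ^ 221 =  71
byte 8: 241 ^ 221 =  44
byte 9: 107 ^ 221 = 182
byte 10:  67 ^ 221 = 158
byte 11: 129 ^ 221 =  92
byte 12: 250 ^ 221 =  39
byte 13:  46 ^ 221 = 243

ff91621217b73a472cb69e5c27f3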